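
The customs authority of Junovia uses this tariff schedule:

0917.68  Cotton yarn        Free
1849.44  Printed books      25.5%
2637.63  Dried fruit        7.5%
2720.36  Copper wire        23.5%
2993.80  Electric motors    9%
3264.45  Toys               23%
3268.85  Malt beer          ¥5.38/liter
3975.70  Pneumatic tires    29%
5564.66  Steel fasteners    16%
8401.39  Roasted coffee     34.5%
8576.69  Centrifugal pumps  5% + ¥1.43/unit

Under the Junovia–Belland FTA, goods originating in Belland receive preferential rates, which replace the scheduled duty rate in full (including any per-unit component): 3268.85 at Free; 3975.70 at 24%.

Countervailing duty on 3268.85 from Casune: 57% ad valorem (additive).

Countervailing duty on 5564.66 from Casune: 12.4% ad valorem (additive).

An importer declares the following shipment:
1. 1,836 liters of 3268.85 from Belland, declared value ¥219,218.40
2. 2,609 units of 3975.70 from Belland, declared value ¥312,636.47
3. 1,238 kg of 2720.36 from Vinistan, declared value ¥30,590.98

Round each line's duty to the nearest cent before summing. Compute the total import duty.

¥82,221.63

Line 1 (3268.85, Belland, 1,836 liters, ¥219,218.40):
Base rate for 3268.85 is ¥5.38/liter.
Origin Belland qualifies under the Junovia–Belland agreement and 3268.85 is covered: preferential rate Free applies instead.
The additional-duty order on 3268.85 targets Casune, not Belland; it does not apply.
Duty = ¥219,218.40 × 0% = ¥0.00.
Line 2 (3975.70, Belland, 2,609 units, ¥312,636.47):
Base rate for 3975.70 is 29%.
Origin Belland qualifies under the Junovia–Belland agreement and 3975.70 is covered: preferential rate 24% applies instead.
Duty = ¥312,636.47 × 24% = ¥75,032.75.
Line 3 (2720.36, Vinistan, 1,238 kg, ¥30,590.98):
Base rate for 2720.36 is 23.5%.
Duty = ¥30,590.98 × 23.5% = ¥7,188.88.
Total = ¥0.00 + ¥75,032.75 + ¥7,188.88 = ¥82,221.63.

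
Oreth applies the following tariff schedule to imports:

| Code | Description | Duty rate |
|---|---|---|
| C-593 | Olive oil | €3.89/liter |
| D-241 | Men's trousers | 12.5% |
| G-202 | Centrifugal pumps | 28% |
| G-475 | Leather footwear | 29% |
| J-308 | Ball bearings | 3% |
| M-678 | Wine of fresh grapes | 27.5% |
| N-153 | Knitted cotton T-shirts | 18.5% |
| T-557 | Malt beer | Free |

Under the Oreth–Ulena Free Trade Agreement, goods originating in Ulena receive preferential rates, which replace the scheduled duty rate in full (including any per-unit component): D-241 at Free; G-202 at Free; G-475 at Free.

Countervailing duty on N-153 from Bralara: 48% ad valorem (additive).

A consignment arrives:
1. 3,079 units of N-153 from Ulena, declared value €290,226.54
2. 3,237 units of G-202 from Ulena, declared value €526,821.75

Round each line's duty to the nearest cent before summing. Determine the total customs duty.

€53,691.91

Line 1 (N-153, Ulena, 3,079 units, €290,226.54):
Base rate for N-153 is 18.5%.
Origin Ulena is the FTA partner but N-153 is not on the preference list; base rate stands.
The additional-duty order on N-153 targets Bralara, not Ulena; it does not apply.
Duty = €290,226.54 × 18.5% = €53,691.91.
Line 2 (G-202, Ulena, 3,237 units, €526,821.75):
Base rate for G-202 is 28%.
Origin Ulena qualifies under the Oreth–Ulena agreement and G-202 is covered: preferential rate Free applies instead.
Duty = €526,821.75 × 0% = €0.00.
Total = €53,691.91 + €0.00 = €53,691.91.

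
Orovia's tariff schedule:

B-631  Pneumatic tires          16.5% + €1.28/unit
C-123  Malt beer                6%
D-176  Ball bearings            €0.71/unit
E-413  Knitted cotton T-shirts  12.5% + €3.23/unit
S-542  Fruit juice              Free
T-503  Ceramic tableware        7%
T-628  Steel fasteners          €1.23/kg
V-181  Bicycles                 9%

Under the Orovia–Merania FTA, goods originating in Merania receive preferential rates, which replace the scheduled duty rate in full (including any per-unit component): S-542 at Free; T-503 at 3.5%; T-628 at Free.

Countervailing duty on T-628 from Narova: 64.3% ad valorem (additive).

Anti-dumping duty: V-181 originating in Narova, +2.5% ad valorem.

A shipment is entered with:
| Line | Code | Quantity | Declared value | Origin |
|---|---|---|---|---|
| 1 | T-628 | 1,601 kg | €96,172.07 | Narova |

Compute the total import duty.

€63,807.87

Line 1 (T-628, Narova, 1,601 kg, €96,172.07):
Base rate for T-628 is €1.23/kg.
T-628 has an FTA preferential rate, but origin Narova is not Merania; base rate stands.
Additional duty on T-628 from Narova: +64.3% ad valorem. Applied ad valorem rate = 64.3%.
Duty = €96,172.07 × 64.3% + 1,601 × €1.23 = €63,807.87.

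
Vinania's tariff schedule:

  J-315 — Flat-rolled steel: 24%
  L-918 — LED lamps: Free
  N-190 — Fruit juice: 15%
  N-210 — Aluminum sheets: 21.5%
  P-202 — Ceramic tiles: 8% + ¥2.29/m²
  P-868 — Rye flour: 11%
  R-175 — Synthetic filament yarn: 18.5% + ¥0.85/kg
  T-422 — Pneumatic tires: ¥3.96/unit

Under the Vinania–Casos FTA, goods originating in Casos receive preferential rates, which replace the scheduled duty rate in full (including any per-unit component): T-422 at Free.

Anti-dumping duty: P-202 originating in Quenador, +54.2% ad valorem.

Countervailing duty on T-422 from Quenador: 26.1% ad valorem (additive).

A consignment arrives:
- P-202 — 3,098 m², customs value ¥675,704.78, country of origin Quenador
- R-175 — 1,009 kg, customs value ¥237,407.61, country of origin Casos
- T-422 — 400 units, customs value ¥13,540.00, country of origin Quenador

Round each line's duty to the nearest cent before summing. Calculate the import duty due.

¥477,278.79

Line 1 (P-202, Quenador, 3,098 m², ¥675,704.78):
Base rate for P-202 is 8% + ¥2.29/m².
Additional duty on P-202 from Quenador: +54.2%. Applied ad valorem rate: 8% + 54.2% = 62.2%.
Duty = ¥675,704.78 × 62.2% + 3,098 × ¥2.29 = ¥427,382.79.
Line 2 (R-175, Casos, 1,009 kg, ¥237,407.61):
Base rate for R-175 is 18.5% + ¥0.85/kg.
Origin Casos is the FTA partner but R-175 is not on the preference list; base rate stands.
Duty = ¥237,407.61 × 18.5% + 1,009 × ¥0.85 = ¥44,778.06.
Line 3 (T-422, Quenador, 400 units, ¥13,540.00):
Base rate for T-422 is ¥3.96/unit.
T-422 has an FTA preferential rate, but origin Quenador is not Casos; base rate stands.
Additional duty on T-422 from Quenador: +26.1% ad valorem. Applied ad valorem rate = 26.1%.
Duty = ¥13,540.00 × 26.1% + 400 × ¥3.96 = ¥5,117.94.
Total = ¥427,382.79 + ¥44,778.06 + ¥5,117.94 = ¥477,278.79.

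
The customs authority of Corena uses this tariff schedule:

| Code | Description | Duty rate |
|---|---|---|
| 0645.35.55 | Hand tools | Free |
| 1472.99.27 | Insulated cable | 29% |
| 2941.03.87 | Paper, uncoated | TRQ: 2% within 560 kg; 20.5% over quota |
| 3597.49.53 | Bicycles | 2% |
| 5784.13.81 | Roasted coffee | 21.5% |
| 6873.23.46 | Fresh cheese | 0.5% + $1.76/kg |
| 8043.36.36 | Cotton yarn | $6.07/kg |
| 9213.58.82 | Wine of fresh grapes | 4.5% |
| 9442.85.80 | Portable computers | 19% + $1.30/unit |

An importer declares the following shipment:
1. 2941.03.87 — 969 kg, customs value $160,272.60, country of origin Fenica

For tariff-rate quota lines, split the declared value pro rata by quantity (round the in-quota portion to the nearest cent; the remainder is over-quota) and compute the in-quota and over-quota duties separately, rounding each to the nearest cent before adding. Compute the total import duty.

$15,720.44

Line 1 (2941.03.87, Fenica, 969 kg, $160,272.60):
Code 2941.03.87 is under a tariff-rate quota (threshold 560 kg). In-quota: 560 kg at 2%; over-quota: 409 kg at 20.5%.
Pro-rata value split: in-quota = $160,272.60 × 560/969 = $92,624.00; over-quota = $160,272.60 − $92,624.00 = $67,648.60.
In-quota duty = $92,624.00 × 2% = $1,852.48. Over-quota duty = $67,648.60 × 20.5% = $13,867.96.
Line duty = $1,852.48 + $13,867.96 = $15,720.44.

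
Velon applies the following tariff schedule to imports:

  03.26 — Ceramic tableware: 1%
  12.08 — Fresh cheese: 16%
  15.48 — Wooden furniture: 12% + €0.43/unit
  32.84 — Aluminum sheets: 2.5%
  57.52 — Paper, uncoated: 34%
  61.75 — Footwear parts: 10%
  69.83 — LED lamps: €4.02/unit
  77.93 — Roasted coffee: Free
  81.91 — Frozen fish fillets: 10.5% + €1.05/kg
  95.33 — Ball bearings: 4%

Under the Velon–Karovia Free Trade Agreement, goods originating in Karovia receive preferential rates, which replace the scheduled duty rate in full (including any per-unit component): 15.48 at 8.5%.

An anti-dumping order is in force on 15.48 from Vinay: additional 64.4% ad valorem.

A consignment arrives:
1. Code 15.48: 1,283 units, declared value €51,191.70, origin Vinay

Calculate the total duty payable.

Line 1 (15.48, Vinay, 1,283 units, €51,191.70):
Base rate for 15.48 is 12% + €0.43/unit.
15.48 has an FTA preferential rate, but origin Vinay is not Karovia; base rate stands.
Additional duty on 15.48 from Vinay: +64.4%. Applied ad valorem rate: 12% + 64.4% = 76.4%.
Duty = €51,191.70 × 76.4% + 1,283 × €0.43 = €39,662.15.

€39,662.15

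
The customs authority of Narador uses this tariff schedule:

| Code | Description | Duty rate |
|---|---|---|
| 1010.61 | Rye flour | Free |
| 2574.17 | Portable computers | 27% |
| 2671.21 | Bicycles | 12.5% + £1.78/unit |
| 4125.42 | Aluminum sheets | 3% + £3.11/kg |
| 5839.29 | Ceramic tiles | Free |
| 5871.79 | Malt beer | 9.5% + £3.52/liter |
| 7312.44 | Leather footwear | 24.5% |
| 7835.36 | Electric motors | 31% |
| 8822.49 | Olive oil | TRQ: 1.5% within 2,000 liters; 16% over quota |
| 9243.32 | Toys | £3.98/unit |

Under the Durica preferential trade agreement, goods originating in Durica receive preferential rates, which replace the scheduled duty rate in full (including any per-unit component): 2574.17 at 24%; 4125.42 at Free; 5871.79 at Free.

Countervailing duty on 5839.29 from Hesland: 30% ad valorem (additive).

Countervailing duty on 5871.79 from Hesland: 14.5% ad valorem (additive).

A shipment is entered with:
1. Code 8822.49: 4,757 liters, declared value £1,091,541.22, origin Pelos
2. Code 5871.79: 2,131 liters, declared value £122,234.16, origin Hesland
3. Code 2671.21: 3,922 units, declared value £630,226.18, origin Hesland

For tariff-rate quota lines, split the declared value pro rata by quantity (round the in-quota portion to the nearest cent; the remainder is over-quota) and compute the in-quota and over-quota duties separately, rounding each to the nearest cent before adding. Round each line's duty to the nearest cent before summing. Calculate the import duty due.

£230,699.95

Line 1 (8822.49, Pelos, 4,757 liters, £1,091,541.22):
Code 8822.49 is under a tariff-rate quota (threshold 2,000 liters). In-quota: 2,000 liters at 1.5%; over-quota: 2,757 liters at 16%.
Pro-rata value split: in-quota = £1,091,541.22 × 2,000/4,757 = £458,920.00; over-quota = £1,091,541.22 − £458,920.00 = £632,621.22.
In-quota duty = £458,920.00 × 1.5% = £6,883.80. Over-quota duty = £632,621.22 × 16% = £101,219.40.
Line duty = £6,883.80 + £101,219.40 = £108,103.20.
Line 2 (5871.79, Hesland, 2,131 liters, £122,234.16):
Base rate for 5871.79 is 9.5% + £3.52/liter.
5871.79 has an FTA preferential rate, but origin Hesland is not Durica; base rate stands.
Additional duty on 5871.79 from Hesland: +14.5%. Applied ad valorem rate: 9.5% + 14.5% = 24%.
Duty = £122,234.16 × 24% + 2,131 × £3.52 = £36,837.32.
Line 3 (2671.21, Hesland, 3,922 units, £630,226.18):
Base rate for 2671.21 is 12.5% + £1.78/unit.
Duty = £630,226.18 × 12.5% + 3,922 × £1.78 = £85,759.43.
Total = £108,103.20 + £36,837.32 + £85,759.43 = £230,699.95.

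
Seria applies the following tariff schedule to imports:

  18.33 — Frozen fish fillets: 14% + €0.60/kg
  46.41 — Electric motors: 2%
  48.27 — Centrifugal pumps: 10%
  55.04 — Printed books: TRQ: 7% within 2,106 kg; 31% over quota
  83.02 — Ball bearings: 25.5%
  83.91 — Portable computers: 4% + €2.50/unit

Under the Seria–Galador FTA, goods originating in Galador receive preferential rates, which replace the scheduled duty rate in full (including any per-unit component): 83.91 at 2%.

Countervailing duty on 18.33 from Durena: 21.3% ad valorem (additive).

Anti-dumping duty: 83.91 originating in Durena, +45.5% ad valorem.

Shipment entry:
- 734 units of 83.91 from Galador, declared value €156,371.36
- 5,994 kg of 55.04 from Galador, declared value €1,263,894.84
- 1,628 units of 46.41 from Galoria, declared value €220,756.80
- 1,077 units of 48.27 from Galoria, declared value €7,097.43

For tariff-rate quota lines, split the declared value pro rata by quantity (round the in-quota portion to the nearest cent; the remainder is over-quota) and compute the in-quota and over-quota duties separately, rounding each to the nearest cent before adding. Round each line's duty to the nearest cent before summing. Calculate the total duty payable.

€293,482.63

Line 1 (83.91, Galador, 734 units, €156,371.36):
Base rate for 83.91 is 4% + €2.50/unit.
Origin Galador qualifies under the Seria–Galador agreement and 83.91 is covered: preferential rate 2% applies instead.
The additional-duty order on 83.91 targets Durena, not Galador; it does not apply.
Duty = €156,371.36 × 2% = €3,127.43.
Line 2 (55.04, Galador, 5,994 kg, €1,263,894.84):
Code 55.04 is under a tariff-rate quota (threshold 2,106 kg). In-quota: 2,106 kg at 7%; over-quota: 3,888 kg at 31%.
Pro-rata value split: in-quota = €1,263,894.84 × 2,106/5,994 = €444,071.16; over-quota = €1,263,894.84 − €444,071.16 = €819,823.68.
In-quota duty = €444,071.16 × 7% = €31,084.98. Over-quota duty = €819,823.68 × 31% = €254,145.34.
Line duty = €31,084.98 + €254,145.34 = €285,230.32.
Line 3 (46.41, Galoria, 1,628 units, €220,756.80):
Base rate for 46.41 is 2%.
Duty = €220,756.80 × 2% = €4,415.14.
Line 4 (48.27, Galoria, 1,077 units, €7,097.43):
Base rate for 48.27 is 10%.
Duty = €7,097.43 × 10% = €709.74.
Total = €3,127.43 + €285,230.32 + €4,415.14 + €709.74 = €293,482.63.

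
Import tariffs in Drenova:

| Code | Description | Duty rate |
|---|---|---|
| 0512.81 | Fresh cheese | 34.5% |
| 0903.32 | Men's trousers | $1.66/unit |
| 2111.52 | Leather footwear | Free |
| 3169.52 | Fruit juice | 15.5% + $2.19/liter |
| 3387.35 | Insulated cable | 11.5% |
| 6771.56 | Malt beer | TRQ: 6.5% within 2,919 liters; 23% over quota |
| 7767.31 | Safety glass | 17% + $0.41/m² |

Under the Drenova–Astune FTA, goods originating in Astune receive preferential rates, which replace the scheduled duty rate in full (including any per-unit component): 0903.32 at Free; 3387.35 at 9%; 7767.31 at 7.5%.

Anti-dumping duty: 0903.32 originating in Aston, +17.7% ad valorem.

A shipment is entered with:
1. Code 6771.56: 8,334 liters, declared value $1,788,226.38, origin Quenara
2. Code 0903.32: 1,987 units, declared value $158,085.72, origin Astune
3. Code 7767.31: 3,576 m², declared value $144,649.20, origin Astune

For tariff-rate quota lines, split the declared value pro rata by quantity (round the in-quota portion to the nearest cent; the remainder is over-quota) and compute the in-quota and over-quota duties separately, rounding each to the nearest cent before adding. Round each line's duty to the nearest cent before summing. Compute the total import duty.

$318,796.34

Line 1 (6771.56, Quenara, 8,334 liters, $1,788,226.38):
Code 6771.56 is under a tariff-rate quota (threshold 2,919 liters). In-quota: 2,919 liters at 6.5%; over-quota: 5,415 liters at 23%.
Pro-rata value split: in-quota = $1,788,226.38 × 2,919/8,334 = $626,329.83; over-quota = $1,788,226.38 − $626,329.83 = $1,161,896.55.
In-quota duty = $626,329.83 × 6.5% = $40,711.44. Over-quota duty = $1,161,896.55 × 23% = $267,236.21.
Line duty = $40,711.44 + $267,236.21 = $307,947.65.
Line 2 (0903.32, Astune, 1,987 units, $158,085.72):
Base rate for 0903.32 is $1.66/unit.
Origin Astune qualifies under the Drenova–Astune agreement and 0903.32 is covered: preferential rate Free applies instead.
The additional-duty order on 0903.32 targets Aston, not Astune; it does not apply.
Duty = $158,085.72 × 0% = $0.00.
Line 3 (7767.31, Astune, 3,576 m², $144,649.20):
Base rate for 7767.31 is 17% + $0.41/m².
Origin Astune qualifies under the Drenova–Astune agreement and 7767.31 is covered: preferential rate 7.5% applies instead.
Duty = $144,649.20 × 7.5% = $10,848.69.
Total = $307,947.65 + $0.00 + $10,848.69 = $318,796.34.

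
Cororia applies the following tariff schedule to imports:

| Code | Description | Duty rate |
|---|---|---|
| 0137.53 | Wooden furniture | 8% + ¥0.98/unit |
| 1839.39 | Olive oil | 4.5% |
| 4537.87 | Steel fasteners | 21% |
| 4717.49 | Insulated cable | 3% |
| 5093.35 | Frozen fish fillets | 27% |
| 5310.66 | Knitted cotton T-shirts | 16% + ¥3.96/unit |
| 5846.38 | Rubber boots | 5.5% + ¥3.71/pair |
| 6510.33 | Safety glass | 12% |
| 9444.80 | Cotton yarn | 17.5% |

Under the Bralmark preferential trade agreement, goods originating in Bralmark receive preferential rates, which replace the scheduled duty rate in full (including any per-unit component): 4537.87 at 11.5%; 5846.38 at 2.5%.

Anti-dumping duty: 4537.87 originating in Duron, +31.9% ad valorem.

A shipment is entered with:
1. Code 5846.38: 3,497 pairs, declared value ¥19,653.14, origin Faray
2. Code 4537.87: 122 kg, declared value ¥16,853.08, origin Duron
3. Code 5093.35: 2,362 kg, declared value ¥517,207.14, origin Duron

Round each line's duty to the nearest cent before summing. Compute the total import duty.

¥162,616.00

Line 1 (5846.38, Faray, 3,497 pairs, ¥19,653.14):
Base rate for 5846.38 is 5.5% + ¥3.71/pair.
5846.38 has an FTA preferential rate, but origin Faray is not Bralmark; base rate stands.
Duty = ¥19,653.14 × 5.5% + 3,497 × ¥3.71 = ¥14,054.79.
Line 2 (4537.87, Duron, 122 kg, ¥16,853.08):
Base rate for 4537.87 is 21%.
4537.87 has an FTA preferential rate, but origin Duron is not Bralmark; base rate stands.
Additional duty on 4537.87 from Duron: +31.9%. Applied ad valorem rate: 21% + 31.9% = 52.9%.
Duty = ¥16,853.08 × 52.9% = ¥8,915.28.
Line 3 (5093.35, Duron, 2,362 kg, ¥517,207.14):
Base rate for 5093.35 is 27%.
Duty = ¥517,207.14 × 27% = ¥139,645.93.
Total = ¥14,054.79 + ¥8,915.28 + ¥139,645.93 = ¥162,616.00.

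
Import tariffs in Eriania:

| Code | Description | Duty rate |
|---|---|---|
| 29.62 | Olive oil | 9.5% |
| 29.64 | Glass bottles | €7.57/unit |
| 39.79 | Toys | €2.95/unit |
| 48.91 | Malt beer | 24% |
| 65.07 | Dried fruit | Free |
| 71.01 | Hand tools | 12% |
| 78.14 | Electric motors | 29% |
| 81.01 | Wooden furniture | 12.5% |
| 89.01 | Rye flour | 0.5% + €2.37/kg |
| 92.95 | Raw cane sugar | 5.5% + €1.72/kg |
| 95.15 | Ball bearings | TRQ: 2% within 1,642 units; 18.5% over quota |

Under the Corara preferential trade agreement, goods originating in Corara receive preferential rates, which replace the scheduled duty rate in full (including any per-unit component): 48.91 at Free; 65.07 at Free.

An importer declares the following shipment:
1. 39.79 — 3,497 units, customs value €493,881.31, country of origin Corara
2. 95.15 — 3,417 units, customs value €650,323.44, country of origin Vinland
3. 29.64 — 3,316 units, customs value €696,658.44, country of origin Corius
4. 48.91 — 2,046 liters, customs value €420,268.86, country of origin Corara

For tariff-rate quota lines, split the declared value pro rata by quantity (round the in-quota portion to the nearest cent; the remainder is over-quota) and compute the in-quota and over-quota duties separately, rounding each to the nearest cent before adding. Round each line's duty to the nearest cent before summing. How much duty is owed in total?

€104,164.71

Line 1 (39.79, Corara, 3,497 units, €493,881.31):
Base rate for 39.79 is €2.95/unit.
Origin Corara is the FTA partner but 39.79 is not on the preference list; base rate stands.
Duty = 3,497 × €2.95 = €10,316.15.
Line 2 (95.15, Vinland, 3,417 units, €650,323.44):
Code 95.15 is under a tariff-rate quota (threshold 1,642 units). In-quota: 1,642 units at 2%; over-quota: 1,775 units at 18.5%.
Pro-rata value split: in-quota = €650,323.44 × 1,642/3,417 = €312,505.44; over-quota = €650,323.44 − €312,505.44 = €337,818.00.
In-quota duty = €312,505.44 × 2% = €6,250.11. Over-quota duty = €337,818.00 × 18.5% = €62,496.33.
Line duty = €6,250.11 + €62,496.33 = €68,746.44.
Line 3 (29.64, Corius, 3,316 units, €696,658.44):
Base rate for 29.64 is €7.57/unit.
Duty = 3,316 × €7.57 = €25,102.12.
Line 4 (48.91, Corara, 2,046 liters, €420,268.86):
Base rate for 48.91 is 24%.
Origin Corara qualifies under the Eriania–Corara agreement and 48.91 is covered: preferential rate Free applies instead.
Duty = €420,268.86 × 0% = €0.00.
Total = €10,316.15 + €68,746.44 + €25,102.12 + €0.00 = €104,164.71.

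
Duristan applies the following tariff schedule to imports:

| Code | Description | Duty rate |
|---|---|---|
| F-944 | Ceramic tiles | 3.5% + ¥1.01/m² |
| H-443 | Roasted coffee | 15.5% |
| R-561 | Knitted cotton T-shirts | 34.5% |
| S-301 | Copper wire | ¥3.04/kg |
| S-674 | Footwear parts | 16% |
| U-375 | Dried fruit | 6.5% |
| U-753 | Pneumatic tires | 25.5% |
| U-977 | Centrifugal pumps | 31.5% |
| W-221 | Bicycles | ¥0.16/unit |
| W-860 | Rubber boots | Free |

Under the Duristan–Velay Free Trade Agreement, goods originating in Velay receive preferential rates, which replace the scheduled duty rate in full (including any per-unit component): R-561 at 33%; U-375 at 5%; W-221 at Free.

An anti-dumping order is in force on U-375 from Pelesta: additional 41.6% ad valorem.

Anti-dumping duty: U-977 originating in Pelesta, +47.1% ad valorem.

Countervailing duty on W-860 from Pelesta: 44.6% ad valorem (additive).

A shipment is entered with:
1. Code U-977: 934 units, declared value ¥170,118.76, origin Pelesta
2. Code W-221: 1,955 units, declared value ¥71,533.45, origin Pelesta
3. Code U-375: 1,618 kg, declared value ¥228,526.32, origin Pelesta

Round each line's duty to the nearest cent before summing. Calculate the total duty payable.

¥243,947.31

Line 1 (U-977, Pelesta, 934 units, ¥170,118.76):
Base rate for U-977 is 31.5%.
Additional duty on U-977 from Pelesta: +47.1%. Applied ad valorem rate: 31.5% + 47.1% = 78.6%.
Duty = ¥170,118.76 × 78.6% = ¥133,713.35.
Line 2 (W-221, Pelesta, 1,955 units, ¥71,533.45):
Base rate for W-221 is ¥0.16/unit.
W-221 has an FTA preferential rate, but origin Pelesta is not Velay; base rate stands.
Duty = 1,955 × ¥0.16 = ¥312.80.
Line 3 (U-375, Pelesta, 1,618 kg, ¥228,526.32):
Base rate for U-375 is 6.5%.
U-375 has an FTA preferential rate, but origin Pelesta is not Velay; base rate stands.
Additional duty on U-375 from Pelesta: +41.6%. Applied ad valorem rate: 6.5% + 41.6% = 48.1%.
Duty = ¥228,526.32 × 48.1% = ¥109,921.16.
Total = ¥133,713.35 + ¥312.80 + ¥109,921.16 = ¥243,947.31.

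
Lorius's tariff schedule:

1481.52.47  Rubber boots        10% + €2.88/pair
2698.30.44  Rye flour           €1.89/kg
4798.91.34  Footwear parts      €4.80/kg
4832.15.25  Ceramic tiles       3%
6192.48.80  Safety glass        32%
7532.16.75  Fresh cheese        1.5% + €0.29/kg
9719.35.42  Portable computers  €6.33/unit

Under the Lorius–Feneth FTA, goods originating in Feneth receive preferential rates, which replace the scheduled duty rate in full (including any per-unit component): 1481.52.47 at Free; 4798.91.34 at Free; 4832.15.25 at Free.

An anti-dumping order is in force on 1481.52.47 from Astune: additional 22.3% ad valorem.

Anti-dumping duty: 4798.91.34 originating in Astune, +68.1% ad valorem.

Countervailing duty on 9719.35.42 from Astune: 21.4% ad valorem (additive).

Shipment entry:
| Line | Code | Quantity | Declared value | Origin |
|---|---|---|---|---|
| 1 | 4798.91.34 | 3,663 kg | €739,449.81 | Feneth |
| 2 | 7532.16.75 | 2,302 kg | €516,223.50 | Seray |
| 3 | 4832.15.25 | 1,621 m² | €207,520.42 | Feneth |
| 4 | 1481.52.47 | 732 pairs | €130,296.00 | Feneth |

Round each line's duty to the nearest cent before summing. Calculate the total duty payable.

Line 1 (4798.91.34, Feneth, 3,663 kg, €739,449.81):
Base rate for 4798.91.34 is €4.80/kg.
Origin Feneth qualifies under the Lorius–Feneth agreement and 4798.91.34 is covered: preferential rate Free applies instead.
The additional-duty order on 4798.91.34 targets Astune, not Feneth; it does not apply.
Duty = €739,449.81 × 0% = €0.00.
Line 2 (7532.16.75, Seray, 2,302 kg, €516,223.50):
Base rate for 7532.16.75 is 1.5% + €0.29/kg.
Duty = €516,223.50 × 1.5% + 2,302 × €0.29 = €8,410.93.
Line 3 (4832.15.25, Feneth, 1,621 m², €207,520.42):
Base rate for 4832.15.25 is 3%.
Origin Feneth qualifies under the Lorius–Feneth agreement and 4832.15.25 is covered: preferential rate Free applies instead.
Duty = €207,520.42 × 0% = €0.00.
Line 4 (1481.52.47, Feneth, 732 pairs, €130,296.00):
Base rate for 1481.52.47 is 10% + €2.88/pair.
Origin Feneth qualifies under the Lorius–Feneth agreement and 1481.52.47 is covered: preferential rate Free applies instead.
The additional-duty order on 1481.52.47 targets Astune, not Feneth; it does not apply.
Duty = €130,296.00 × 0% = €0.00.
Total = €0.00 + €8,410.93 + €0.00 + €0.00 = €8,410.93.

€8,410.93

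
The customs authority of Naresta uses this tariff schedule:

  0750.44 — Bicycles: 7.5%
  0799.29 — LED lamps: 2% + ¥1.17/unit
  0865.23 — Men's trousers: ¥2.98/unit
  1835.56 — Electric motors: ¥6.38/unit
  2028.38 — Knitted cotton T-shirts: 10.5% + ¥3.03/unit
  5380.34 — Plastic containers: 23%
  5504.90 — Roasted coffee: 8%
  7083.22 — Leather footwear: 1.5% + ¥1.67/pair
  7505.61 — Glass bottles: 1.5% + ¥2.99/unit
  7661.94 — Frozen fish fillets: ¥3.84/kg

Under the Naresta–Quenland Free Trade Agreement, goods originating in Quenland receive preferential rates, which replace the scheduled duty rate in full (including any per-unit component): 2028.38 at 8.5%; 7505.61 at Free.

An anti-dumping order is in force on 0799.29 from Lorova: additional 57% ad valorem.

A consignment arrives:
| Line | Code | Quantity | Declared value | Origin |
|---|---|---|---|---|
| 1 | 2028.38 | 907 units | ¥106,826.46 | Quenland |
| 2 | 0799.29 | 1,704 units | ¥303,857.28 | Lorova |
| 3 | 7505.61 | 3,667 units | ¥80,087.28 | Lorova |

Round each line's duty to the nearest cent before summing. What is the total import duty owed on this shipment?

Line 1 (2028.38, Quenland, 907 units, ¥106,826.46):
Base rate for 2028.38 is 10.5% + ¥3.03/unit.
Origin Quenland qualifies under the Naresta–Quenland agreement and 2028.38 is covered: preferential rate 8.5% applies instead.
Duty = ¥106,826.46 × 8.5% = ¥9,080.25.
Line 2 (0799.29, Lorova, 1,704 units, ¥303,857.28):
Base rate for 0799.29 is 2% + ¥1.17/unit.
Additional duty on 0799.29 from Lorova: +57%. Applied ad valorem rate: 2% + 57% = 59%.
Duty = ¥303,857.28 × 59% + 1,704 × ¥1.17 = ¥181,269.48.
Line 3 (7505.61, Lorova, 3,667 units, ¥80,087.28):
Base rate for 7505.61 is 1.5% + ¥2.99/unit.
7505.61 has an FTA preferential rate, but origin Lorova is not Quenland; base rate stands.
Duty = ¥80,087.28 × 1.5% + 3,667 × ¥2.99 = ¥12,165.64.
Total = ¥9,080.25 + ¥181,269.48 + ¥12,165.64 = ¥202,515.37.

¥202,515.37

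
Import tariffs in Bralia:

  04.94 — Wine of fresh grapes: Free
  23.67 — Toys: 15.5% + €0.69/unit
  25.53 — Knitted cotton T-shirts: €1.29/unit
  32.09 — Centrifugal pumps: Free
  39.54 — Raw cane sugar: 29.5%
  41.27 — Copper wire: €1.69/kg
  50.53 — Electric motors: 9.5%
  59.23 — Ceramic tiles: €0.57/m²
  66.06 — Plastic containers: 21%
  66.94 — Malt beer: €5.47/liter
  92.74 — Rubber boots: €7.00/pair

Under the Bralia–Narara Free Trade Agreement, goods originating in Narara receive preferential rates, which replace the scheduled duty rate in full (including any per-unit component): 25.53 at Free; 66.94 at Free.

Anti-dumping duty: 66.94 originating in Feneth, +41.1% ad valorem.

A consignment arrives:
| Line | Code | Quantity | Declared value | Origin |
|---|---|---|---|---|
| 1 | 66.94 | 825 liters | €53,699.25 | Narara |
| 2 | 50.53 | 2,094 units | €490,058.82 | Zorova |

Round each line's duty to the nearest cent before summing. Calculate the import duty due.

Line 1 (66.94, Narara, 825 liters, €53,699.25):
Base rate for 66.94 is €5.47/liter.
Origin Narara qualifies under the Bralia–Narara agreement and 66.94 is covered: preferential rate Free applies instead.
The additional-duty order on 66.94 targets Feneth, not Narara; it does not apply.
Duty = €53,699.25 × 0% = €0.00.
Line 2 (50.53, Zorova, 2,094 units, €490,058.82):
Base rate for 50.53 is 9.5%.
Duty = €490,058.82 × 9.5% = €46,555.59.
Total = €0.00 + €46,555.59 = €46,555.59.

€46,555.59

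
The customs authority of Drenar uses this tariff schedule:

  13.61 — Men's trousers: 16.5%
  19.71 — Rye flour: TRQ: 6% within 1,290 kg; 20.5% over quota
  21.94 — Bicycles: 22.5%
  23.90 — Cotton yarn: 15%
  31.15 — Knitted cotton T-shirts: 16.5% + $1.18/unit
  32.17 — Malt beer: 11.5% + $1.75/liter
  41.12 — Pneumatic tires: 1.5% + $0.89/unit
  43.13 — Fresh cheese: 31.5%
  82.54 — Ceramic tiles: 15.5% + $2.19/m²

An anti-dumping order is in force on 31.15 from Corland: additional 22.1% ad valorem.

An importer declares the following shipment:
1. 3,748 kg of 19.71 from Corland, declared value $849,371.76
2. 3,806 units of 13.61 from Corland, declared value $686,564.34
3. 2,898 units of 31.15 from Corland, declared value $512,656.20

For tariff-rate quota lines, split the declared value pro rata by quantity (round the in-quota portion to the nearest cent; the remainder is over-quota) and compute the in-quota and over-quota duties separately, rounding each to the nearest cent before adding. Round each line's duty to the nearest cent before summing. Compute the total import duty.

Line 1 (19.71, Corland, 3,748 kg, $849,371.76):
Code 19.71 is under a tariff-rate quota (threshold 1,290 kg). In-quota: 1,290 kg at 6%; over-quota: 2,458 kg at 20.5%.
Pro-rata value split: in-quota = $849,371.76 × 1,290/3,748 = $292,339.80; over-quota = $849,371.76 − $292,339.80 = $557,031.96.
In-quota duty = $292,339.80 × 6% = $17,540.39. Over-quota duty = $557,031.96 × 20.5% = $114,191.55.
Line duty = $17,540.39 + $114,191.55 = $131,731.94.
Line 2 (13.61, Corland, 3,806 units, $686,564.34):
Base rate for 13.61 is 16.5%.
Duty = $686,564.34 × 16.5% = $113,283.12.
Line 3 (31.15, Corland, 2,898 units, $512,656.20):
Base rate for 31.15 is 16.5% + $1.18/unit.
Additional duty on 31.15 from Corland: +22.1%. Applied ad valorem rate: 16.5% + 22.1% = 38.6%.
Duty = $512,656.20 × 38.6% + 2,898 × $1.18 = $201,304.93.
Total = $131,731.94 + $113,283.12 + $201,304.93 = $446,319.99.

$446,319.99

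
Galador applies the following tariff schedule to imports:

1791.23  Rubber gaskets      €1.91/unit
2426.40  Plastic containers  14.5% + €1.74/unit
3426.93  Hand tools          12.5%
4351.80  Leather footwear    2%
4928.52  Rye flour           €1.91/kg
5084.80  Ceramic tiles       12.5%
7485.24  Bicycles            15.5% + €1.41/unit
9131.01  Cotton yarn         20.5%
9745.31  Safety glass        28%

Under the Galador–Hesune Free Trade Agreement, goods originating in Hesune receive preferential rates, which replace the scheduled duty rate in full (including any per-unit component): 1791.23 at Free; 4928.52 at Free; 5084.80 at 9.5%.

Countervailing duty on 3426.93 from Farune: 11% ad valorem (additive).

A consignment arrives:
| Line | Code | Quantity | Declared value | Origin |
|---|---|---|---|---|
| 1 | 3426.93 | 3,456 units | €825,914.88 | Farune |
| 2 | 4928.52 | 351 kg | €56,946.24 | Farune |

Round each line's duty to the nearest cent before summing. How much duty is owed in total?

€194,760.41

Line 1 (3426.93, Farune, 3,456 units, €825,914.88):
Base rate for 3426.93 is 12.5%.
Additional duty on 3426.93 from Farune: +11%. Applied ad valorem rate: 12.5% + 11% = 23.5%.
Duty = €825,914.88 × 23.5% = €194,090.00.
Line 2 (4928.52, Farune, 351 kg, €56,946.24):
Base rate for 4928.52 is €1.91/kg.
4928.52 has an FTA preferential rate, but origin Farune is not Hesune; base rate stands.
Duty = 351 × €1.91 = €670.41.
Total = €194,090.00 + €670.41 = €194,760.41.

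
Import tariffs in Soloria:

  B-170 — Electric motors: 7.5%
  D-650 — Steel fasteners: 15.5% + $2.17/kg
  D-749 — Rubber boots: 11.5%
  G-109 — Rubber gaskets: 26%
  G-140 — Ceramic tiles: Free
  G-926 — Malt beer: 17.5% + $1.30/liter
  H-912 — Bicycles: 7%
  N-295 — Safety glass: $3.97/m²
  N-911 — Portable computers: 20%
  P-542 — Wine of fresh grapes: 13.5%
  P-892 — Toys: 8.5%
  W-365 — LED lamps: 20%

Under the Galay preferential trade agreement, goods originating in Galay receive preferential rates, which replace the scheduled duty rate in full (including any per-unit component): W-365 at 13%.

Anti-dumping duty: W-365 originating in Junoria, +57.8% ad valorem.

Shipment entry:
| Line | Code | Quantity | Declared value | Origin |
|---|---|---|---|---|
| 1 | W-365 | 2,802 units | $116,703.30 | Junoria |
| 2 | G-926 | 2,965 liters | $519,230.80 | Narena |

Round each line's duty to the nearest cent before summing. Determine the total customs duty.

Line 1 (W-365, Junoria, 2,802 units, $116,703.30):
Base rate for W-365 is 20%.
W-365 has an FTA preferential rate, but origin Junoria is not Galay; base rate stands.
Additional duty on W-365 from Junoria: +57.8%. Applied ad valorem rate: 20% + 57.8% = 77.8%.
Duty = $116,703.30 × 77.8% = $90,795.17.
Line 2 (G-926, Narena, 2,965 liters, $519,230.80):
Base rate for G-926 is 17.5% + $1.30/liter.
Duty = $519,230.80 × 17.5% + 2,965 × $1.30 = $94,719.89.
Total = $90,795.17 + $94,719.89 = $185,515.06.

$185,515.06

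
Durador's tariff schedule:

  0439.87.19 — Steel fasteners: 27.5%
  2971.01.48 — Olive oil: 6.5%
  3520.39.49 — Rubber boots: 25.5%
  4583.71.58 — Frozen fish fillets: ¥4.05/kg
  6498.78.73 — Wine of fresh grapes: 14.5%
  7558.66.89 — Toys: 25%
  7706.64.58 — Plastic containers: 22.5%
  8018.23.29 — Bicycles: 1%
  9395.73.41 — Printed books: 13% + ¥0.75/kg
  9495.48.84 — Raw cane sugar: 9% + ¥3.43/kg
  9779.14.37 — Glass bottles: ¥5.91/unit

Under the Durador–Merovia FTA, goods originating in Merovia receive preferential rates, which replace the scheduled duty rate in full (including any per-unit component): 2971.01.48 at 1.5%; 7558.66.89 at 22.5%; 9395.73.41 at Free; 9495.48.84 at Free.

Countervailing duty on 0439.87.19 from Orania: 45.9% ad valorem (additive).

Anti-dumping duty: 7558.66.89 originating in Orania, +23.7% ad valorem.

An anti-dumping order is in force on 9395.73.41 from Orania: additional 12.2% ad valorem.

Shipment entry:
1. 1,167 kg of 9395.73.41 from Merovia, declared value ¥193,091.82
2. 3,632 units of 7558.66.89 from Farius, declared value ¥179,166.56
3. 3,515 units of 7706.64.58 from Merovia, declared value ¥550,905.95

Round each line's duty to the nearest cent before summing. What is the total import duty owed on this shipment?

¥168,745.48

Line 1 (9395.73.41, Merovia, 1,167 kg, ¥193,091.82):
Base rate for 9395.73.41 is 13% + ¥0.75/kg.
Origin Merovia qualifies under the Durador–Merovia agreement and 9395.73.41 is covered: preferential rate Free applies instead.
The additional-duty order on 9395.73.41 targets Orania, not Merovia; it does not apply.
Duty = ¥193,091.82 × 0% = ¥0.00.
Line 2 (7558.66.89, Farius, 3,632 units, ¥179,166.56):
Base rate for 7558.66.89 is 25%.
7558.66.89 has an FTA preferential rate, but origin Farius is not Merovia; base rate stands.
The additional-duty order on 7558.66.89 targets Orania, not Farius; it does not apply.
Duty = ¥179,166.56 × 25% = ¥44,791.64.
Line 3 (7706.64.58, Merovia, 3,515 units, ¥550,905.95):
Base rate for 7706.64.58 is 22.5%.
Origin Merovia is the FTA partner but 7706.64.58 is not on the preference list; base rate stands.
Duty = ¥550,905.95 × 22.5% = ¥123,953.84.
Total = ¥0.00 + ¥44,791.64 + ¥123,953.84 = ¥168,745.48.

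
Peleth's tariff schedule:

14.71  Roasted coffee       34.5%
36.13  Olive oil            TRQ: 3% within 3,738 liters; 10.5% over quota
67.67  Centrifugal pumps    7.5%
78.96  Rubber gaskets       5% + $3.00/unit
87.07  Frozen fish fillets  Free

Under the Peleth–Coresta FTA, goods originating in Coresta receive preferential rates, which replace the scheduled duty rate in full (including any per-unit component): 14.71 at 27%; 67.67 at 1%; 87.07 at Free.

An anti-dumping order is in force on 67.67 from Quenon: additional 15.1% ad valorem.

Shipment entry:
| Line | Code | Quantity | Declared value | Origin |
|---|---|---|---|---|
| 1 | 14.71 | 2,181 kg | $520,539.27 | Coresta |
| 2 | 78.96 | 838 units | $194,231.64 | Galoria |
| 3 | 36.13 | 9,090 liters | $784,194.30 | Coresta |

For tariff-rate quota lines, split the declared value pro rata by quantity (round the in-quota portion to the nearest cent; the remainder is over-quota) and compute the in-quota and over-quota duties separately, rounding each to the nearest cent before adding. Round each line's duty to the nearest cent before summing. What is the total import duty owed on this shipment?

Line 1 (14.71, Coresta, 2,181 kg, $520,539.27):
Base rate for 14.71 is 34.5%.
Origin Coresta qualifies under the Peleth–Coresta agreement and 14.71 is covered: preferential rate 27% applies instead.
Duty = $520,539.27 × 27% = $140,545.60.
Line 2 (78.96, Galoria, 838 units, $194,231.64):
Base rate for 78.96 is 5% + $3.00/unit.
Duty = $194,231.64 × 5% + 838 × $3.00 = $12,225.58.
Line 3 (36.13, Coresta, 9,090 liters, $784,194.30):
Code 36.13 is under a tariff-rate quota (threshold 3,738 liters). In-quota: 3,738 liters at 3%; over-quota: 5,352 liters at 10.5%.
Pro-rata value split: in-quota = $784,194.30 × 3,738/9,090 = $322,477.26; over-quota = $784,194.30 − $322,477.26 = $461,717.04.
In-quota duty = $322,477.26 × 3% = $9,674.32. Over-quota duty = $461,717.04 × 10.5% = $48,480.29.
Line duty = $9,674.32 + $48,480.29 = $58,154.61.
Total = $140,545.60 + $12,225.58 + $58,154.61 = $210,925.79.

$210,925.79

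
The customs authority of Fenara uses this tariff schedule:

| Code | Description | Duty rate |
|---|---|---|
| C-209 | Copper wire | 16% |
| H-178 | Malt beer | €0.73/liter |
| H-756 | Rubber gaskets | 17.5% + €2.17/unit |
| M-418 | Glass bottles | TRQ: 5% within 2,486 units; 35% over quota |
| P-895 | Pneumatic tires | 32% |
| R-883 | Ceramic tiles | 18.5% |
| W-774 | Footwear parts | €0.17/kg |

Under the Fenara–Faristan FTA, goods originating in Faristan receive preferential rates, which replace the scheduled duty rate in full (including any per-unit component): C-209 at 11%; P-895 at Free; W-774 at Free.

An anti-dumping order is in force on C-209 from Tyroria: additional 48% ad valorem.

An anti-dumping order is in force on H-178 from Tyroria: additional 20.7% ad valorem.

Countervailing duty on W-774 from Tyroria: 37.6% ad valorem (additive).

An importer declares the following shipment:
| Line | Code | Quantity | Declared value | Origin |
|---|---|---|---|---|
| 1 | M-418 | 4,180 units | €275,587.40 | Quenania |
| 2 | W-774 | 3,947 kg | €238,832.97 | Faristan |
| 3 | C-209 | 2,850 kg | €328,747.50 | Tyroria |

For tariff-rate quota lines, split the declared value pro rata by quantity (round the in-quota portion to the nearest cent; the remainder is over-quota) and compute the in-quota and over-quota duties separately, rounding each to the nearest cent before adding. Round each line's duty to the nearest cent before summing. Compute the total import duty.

€257,683.40

Line 1 (M-418, Quenania, 4,180 units, €275,587.40):
Code M-418 is under a tariff-rate quota (threshold 2,486 units). In-quota: 2,486 units at 5%; over-quota: 1,694 units at 35%.
Pro-rata value split: in-quota = €275,587.40 × 2,486/4,180 = €163,901.98; over-quota = €275,587.40 − €163,901.98 = €111,685.42.
In-quota duty = €163,901.98 × 5% = €8,195.10. Over-quota duty = €111,685.42 × 35% = €39,089.90.
Line duty = €8,195.10 + €39,089.90 = €47,285.00.
Line 2 (W-774, Faristan, 3,947 kg, €238,832.97):
Base rate for W-774 is €0.17/kg.
Origin Faristan qualifies under the Fenara–Faristan agreement and W-774 is covered: preferential rate Free applies instead.
The additional-duty order on W-774 targets Tyroria, not Faristan; it does not apply.
Duty = €238,832.97 × 0% = €0.00.
Line 3 (C-209, Tyroria, 2,850 kg, €328,747.50):
Base rate for C-209 is 16%.
C-209 has an FTA preferential rate, but origin Tyroria is not Faristan; base rate stands.
Additional duty on C-209 from Tyroria: +48%. Applied ad valorem rate: 16% + 48% = 64%.
Duty = €328,747.50 × 64% = €210,398.40.
Total = €47,285.00 + €0.00 + €210,398.40 = €257,683.40.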